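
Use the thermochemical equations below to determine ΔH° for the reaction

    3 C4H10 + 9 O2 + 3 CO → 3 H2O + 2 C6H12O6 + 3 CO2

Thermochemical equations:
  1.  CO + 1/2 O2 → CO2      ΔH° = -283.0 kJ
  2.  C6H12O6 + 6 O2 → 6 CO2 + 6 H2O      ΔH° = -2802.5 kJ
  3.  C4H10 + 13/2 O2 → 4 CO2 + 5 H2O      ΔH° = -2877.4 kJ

ΔH° = -3876.2 kJ

eq. 1 × 3 (scale by 3 for the 3 CO): (3)·(-283.0) = -849.0 kJ
eq. 2 reversed and × 2 (C6H12O6 must end up as a product; scale by 2 for the 2 C6H12O6): (-2)·(-2802.5) = +5605.0 kJ
eq. 3 × 3 (scale by 3 for the 3 C4H10): (3)·(-2877.4) = -8632.2 kJ
Summing the manipulated equations, ΔH° = (3)·(-283.0) + (-2)·(-2802.5) + (3)·(-2877.4) = -3876.2 kJ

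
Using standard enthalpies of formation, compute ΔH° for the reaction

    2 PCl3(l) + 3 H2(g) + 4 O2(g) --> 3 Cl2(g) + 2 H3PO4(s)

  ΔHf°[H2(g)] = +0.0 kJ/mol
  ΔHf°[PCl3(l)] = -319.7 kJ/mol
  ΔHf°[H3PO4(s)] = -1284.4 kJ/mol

Products: 3·(+0.0) + 2·(-1284.4) = -2568.8
Reactants: 2·(-319.7) + 3·(+0.0) + 4·(+0.0) = -639.4
ΔH° = (-2568.8) − (-639.4) = -1929.4 kJ/mol

ΔH° = -1929.4 kJ/mol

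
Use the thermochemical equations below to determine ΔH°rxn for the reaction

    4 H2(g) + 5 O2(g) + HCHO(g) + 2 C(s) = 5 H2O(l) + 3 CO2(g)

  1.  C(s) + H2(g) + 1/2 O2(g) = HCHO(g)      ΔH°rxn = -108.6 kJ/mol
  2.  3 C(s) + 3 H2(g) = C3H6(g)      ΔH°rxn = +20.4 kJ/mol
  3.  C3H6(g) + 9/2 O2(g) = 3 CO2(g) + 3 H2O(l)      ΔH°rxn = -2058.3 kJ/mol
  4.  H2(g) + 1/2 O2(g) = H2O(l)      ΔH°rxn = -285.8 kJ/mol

ΔH°rxn = -2500.9 kJ/mol

eq. 1 reversed (reverse to put HCHO(g) on the reactant side): +108.6 kJ/mol
eq. 2 as written: +20.4 kJ/mol
eq. 3 as written (CO2(g) already on the product side): -2058.3 kJ/mol
eq. 4 × 2: (2)·(-285.8) = -571.6 kJ/mol
Combining the equations, ΔH°rxn = (+108.6) + (+20.4) + (-2058.3) + (-571.6) = -2500.9 kJ/mol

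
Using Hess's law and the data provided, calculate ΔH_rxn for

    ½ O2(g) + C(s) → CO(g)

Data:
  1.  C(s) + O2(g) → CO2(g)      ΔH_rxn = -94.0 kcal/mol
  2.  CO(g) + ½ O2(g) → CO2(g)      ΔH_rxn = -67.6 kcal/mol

ΔH_rxn = -26.4 kcal/mol

eq. 1 as written (C(s) already on the reactant side): -94.0 kcal/mol
eq. 2 reversed (reverse to put CO(g) on the product side): +67.6 kcal/mol
ΔH_rxn = (1)·(-94.0) + (-1)·(-67.6) = -26.4 kcal/mol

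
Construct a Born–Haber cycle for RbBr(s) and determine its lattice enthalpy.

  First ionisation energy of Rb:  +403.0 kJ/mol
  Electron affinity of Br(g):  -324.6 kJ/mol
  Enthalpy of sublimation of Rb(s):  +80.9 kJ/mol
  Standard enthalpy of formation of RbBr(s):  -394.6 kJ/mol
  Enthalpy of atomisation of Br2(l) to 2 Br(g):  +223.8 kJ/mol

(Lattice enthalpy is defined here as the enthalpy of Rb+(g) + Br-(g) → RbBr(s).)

ΔHf° = 1·ΔHsub + 1·(ΣIE) + 1/2·D(Br2) + 1·EA + U
-394.6 = 1·(+80.9) + 1·(+403.0) + 1/2·(+223.8) + 1·(-324.6) + U
U = -394.6 − (+271.2) = -665.8 kJ/mol

U = -665.8 kJ/mol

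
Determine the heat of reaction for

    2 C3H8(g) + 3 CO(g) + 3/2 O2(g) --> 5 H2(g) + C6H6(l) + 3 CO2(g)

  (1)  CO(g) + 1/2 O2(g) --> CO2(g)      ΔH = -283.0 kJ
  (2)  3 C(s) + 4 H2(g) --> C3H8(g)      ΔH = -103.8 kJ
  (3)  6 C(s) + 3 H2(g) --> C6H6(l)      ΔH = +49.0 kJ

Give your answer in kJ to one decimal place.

ΔH = -592.4 kJ

(1) × 3 (×3 to match 3 CO(g) in the target): (3)·(-283.0) = -849.0 kJ
(2) reversed and × 2 (reverse to put C3H8(g) on the reactant side; scale by 2 for the 2 C3H8(g)): (-2)·(-103.8) = +207.6 kJ
(3) as written (C6H6(l) already on the product side): +49.0 kJ
By Hess's law, ΔH = (-849.0) + (+207.6) + (+49.0) = -592.4 kJ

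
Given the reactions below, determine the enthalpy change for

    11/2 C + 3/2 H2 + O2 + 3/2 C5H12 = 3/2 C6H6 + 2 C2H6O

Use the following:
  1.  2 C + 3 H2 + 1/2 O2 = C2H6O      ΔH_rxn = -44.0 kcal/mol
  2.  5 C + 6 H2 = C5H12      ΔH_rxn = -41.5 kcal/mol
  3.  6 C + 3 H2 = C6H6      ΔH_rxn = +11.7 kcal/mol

ΔH_rxn = -8.2 kcal/mol

eq. 1 × 2: (2)·(-44.0) = -88.0 kcal/mol
eq. 2 reversed and × 3/2: (-3/2)·(-41.5) = +62.25 kcal/mol
eq. 3 × 3/2: (3/2)·(+11.7) = +17.55 kcal/mol
ΔH_rxn = (2)·(-44.0) + (-3/2)·(-41.5) + (3/2)·(+11.7) = -8.2 kcal/mol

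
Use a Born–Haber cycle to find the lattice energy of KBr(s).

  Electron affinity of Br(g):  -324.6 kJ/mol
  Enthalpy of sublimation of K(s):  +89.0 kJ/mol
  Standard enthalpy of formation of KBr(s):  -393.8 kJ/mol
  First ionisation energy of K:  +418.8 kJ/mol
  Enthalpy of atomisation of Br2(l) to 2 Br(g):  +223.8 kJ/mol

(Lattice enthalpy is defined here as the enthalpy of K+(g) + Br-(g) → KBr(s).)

U = -688.9 kJ/mol

ΔHf° = 1·ΔHsub + 1·(ΣIE) + 1/2·D(Br2) + 1·EA + U
-393.8 = 1·(+89.0) + 1·(+418.8) + 1/2·(+223.8) + 1·(-324.6) + U
U = -393.8 − (+295.1) = -688.9 kJ/mol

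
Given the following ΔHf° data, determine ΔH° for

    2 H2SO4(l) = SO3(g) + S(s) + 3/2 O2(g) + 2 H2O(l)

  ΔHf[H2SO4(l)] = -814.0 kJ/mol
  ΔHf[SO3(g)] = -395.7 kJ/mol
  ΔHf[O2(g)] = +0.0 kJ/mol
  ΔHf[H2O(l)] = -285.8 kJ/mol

Products: 1·(-395.7) + 1·(+0.0) + 3/2·(+0.0) + 2·(-285.8) = -967.3
Reactants: 2·(-814.0) = -1628.0
ΔH° = (-967.3) − (-1628.0) = 660.7 kJ/mol

ΔH° = 660.7 kJ/mol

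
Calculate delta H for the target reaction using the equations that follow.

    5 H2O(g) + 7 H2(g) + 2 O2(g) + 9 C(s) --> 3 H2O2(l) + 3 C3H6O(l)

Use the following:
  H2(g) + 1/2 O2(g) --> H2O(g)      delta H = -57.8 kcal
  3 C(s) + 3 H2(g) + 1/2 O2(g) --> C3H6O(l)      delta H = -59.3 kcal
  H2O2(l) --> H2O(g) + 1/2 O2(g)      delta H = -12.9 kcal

delta H = -23.6 kcal

equation 1 reversed and × 2: (-2)·(-57.8) = +115.6 kcal
equation 2 × 3 (scale by 3 for the 3 C3H6O(l)): (3)·(-59.3) = -177.9 kcal
equation 3 reversed and × 3 (H2O2(l) must end up as a product; ×3 to match 3 H2O2(l) in the target): (-3)·(-12.9) = +38.7 kcal
delta H = (+115.6) + (-177.9) + (+38.7) = -23.6 kcal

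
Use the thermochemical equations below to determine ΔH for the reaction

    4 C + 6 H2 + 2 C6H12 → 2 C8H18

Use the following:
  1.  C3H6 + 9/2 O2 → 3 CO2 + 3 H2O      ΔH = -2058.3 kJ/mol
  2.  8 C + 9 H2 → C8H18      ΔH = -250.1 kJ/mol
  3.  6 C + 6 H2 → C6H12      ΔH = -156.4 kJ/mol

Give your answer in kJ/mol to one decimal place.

eq. 1: not needed.
eq. 2 × 2: (2)·(-250.1) = -500.2 kJ/mol
eq. 3 reversed and × 2: (-2)·(-156.4) = +312.8 kJ/mol
Combining the equations, ΔH = (-500.2) + (+312.8) = -187.4 kJ/mol

ΔH = -187.4 kJ/mol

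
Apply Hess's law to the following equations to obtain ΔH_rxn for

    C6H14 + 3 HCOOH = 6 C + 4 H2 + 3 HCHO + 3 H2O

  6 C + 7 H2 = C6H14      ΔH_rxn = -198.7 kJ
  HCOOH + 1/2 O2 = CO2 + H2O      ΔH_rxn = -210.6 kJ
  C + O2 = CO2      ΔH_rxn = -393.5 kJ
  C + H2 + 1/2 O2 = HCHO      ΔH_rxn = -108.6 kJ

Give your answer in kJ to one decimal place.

ΔH_rxn = 421.6 kJ

equation 1 reversed: +198.7 kJ
equation 2 × 3: (3)·(-210.6) = -631.8 kJ
equation 3 reversed and × 3: (-3)·(-393.5) = +1180.5 kJ
equation 4 × 3: (3)·(-108.6) = -325.8 kJ
ΔH_rxn = (+198.7) + (-631.8) + (+1180.5) + (-325.8) = 421.6 kJ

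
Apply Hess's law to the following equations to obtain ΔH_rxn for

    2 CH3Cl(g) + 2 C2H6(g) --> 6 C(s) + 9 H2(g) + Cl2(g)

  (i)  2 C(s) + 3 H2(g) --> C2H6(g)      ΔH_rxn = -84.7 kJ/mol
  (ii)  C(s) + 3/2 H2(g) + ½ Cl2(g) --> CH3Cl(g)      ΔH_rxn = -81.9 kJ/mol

(i) reversed and × 2: (-2)·(-84.7) = +169.4 kJ/mol
(ii) reversed and × 2: (-2)·(-81.9) = +163.8 kJ/mol
Combining the equations, ΔH_rxn = (-2)·(-84.7) + (-2)·(-81.9) = 333.2 kJ/mol

ΔH_rxn = 333.2 kJ/mol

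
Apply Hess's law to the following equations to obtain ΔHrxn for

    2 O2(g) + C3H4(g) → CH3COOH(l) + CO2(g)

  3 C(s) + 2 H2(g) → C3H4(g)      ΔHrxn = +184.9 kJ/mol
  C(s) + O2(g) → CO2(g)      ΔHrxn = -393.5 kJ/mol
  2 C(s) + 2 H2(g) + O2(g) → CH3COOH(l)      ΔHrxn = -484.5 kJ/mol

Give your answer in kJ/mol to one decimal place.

equation 1 reversed: -184.9 kJ/mol
equation 2 as written: -393.5 kJ/mol
equation 3 as written: -484.5 kJ/mol
Combining the equations, ΔHrxn = (-1)·(+184.9) + (1)·(-393.5) + (1)·(-484.5) = -1062.9 kJ/mol

ΔHrxn = -1062.9 kJ/mol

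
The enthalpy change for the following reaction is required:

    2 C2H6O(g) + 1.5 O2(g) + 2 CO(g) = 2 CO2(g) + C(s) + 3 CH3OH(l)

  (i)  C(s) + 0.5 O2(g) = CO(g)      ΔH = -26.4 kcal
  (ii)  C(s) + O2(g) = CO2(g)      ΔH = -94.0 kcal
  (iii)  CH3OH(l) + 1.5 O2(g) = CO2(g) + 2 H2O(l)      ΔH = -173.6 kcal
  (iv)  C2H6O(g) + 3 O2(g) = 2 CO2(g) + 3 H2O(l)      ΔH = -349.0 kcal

ΔH = -218.4 kcal

(i) reversed and × 2 (reverse to put CO(g) on the reactant side; scale by 2 for the 2 CO(g)): (-2)·(-26.4) = +52.8 kcal
(ii) as written: -94.0 kcal
(iii) reversed and × 3 (reverse to put CH3OH(l) on the product side; ×3 to match 3 CH3OH(l) in the target): (-3)·(-173.6) = +520.8 kcal
(iv) × 2 (scale by 2 for the 2 C2H6O(g)): (2)·(-349.0) = -698.0 kcal
Combining the equations, ΔH = (-2)·(-26.4) + (1)·(-94.0) + (-3)·(-173.6) + (2)·(-349.0) = -218.4 kcal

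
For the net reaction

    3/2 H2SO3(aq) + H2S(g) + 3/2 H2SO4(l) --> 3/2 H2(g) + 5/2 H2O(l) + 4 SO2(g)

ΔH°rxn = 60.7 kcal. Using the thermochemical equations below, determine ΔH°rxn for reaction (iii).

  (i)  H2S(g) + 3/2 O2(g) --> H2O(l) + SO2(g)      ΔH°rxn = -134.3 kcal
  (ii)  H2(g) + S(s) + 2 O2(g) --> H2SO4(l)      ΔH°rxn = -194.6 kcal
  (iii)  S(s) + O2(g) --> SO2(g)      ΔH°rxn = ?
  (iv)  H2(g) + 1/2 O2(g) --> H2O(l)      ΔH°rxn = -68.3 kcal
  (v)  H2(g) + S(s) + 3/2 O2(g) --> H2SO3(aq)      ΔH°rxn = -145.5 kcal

ΔH°rxn = -70.9 kcal

(i) as written (H2S(g) already on the reactant side): -134.3 kcal
(ii) reversed and × 3/2 (H2SO4(l) must end up as a reactant; scale by 3/2 for the 3/2 H2SO4(l)): (-3/2)·(-194.6) = +291.9 kcal
(iii) × 3: contributes 3·x
(iv) × 3/2: (3/2)·(-68.3) = -102.45 kcal
(v) reversed and × 3/2 (reverse to put H2SO3(aq) on the reactant side; scale by 3/2 for the 3/2 H2SO3(aq)): (-3/2)·(-145.5) = +218.25 kcal
+60.7 = (-134.3) + (+291.9) + (-102.45) + (+218.25) + 3·x
x = (+60.7 − (+273.4)) / (3) = -70.9 kcal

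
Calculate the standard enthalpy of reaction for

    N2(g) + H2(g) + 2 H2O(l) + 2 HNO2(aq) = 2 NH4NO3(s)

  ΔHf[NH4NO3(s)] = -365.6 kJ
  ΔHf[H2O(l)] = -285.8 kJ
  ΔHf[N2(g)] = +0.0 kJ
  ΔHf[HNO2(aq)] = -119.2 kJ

ΔHrxn = 78.8 kJ

Products: 2·(-365.6) = -731.2
Reactants: 1·(+0.0) + 1·(+0.0) + 2·(-285.8) + 2·(-119.2) = -810.0
ΔHrxn = (-731.2) − (-810.0) = 78.8 kJ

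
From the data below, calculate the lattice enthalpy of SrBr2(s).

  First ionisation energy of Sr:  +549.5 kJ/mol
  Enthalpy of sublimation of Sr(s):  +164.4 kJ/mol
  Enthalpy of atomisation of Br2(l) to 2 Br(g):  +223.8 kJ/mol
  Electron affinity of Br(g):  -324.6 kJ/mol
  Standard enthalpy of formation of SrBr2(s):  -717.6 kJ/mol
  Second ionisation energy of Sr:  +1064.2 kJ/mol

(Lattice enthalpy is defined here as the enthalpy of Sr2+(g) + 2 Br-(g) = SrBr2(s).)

ΔHf° = 1·ΔHsub + 1·(ΣIE) + 1·D(Br2) + 2·EA + U
-717.6 = 1·(+164.4) + 1·(+1613.7) + 1·(+223.8) + 2·(-324.6) + U
U = -717.6 − (+1352.7) = -2070.3 kJ/mol

U = -2070.3 kJ/mol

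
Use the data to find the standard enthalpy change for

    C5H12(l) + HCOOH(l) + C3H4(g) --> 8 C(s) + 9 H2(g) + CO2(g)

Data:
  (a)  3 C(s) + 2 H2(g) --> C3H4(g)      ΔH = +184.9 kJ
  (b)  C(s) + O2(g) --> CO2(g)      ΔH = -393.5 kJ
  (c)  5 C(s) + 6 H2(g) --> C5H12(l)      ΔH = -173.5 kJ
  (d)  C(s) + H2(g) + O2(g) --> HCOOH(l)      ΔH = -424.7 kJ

ΔH = 19.8 kJ

(a) reversed: -184.9 kJ
(b) as written: -393.5 kJ
(c) reversed: +173.5 kJ
(d) reversed: +424.7 kJ
Summing the manipulated equations, ΔH = (-1)·(+184.9) + (1)·(-393.5) + (-1)·(-173.5) + (-1)·(-424.7) = 19.8 kJ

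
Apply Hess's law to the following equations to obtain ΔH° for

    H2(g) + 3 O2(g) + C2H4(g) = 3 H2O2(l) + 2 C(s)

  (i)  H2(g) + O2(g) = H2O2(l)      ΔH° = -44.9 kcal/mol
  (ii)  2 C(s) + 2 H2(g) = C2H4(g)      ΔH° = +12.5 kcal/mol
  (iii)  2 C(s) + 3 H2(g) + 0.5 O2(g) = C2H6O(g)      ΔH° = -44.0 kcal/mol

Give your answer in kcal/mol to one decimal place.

(i) × 3 (×3 to match 3 H2O2(l) in the target): (3)·(-44.9) = -134.7 kcal/mol
(ii) reversed (C2H4(g) must end up as a reactant): -12.5 kcal/mol
(iii): not needed (C2H6O(g) appears nowhere else).
Combining the equations, ΔH° = (3)·(-44.9) + (-1)·(+12.5) = -147.2 kcal/mol

ΔH° = -147.2 kcal/mol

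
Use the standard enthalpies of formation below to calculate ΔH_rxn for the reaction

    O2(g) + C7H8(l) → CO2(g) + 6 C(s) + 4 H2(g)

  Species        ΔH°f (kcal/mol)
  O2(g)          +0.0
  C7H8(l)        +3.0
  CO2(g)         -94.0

Products: 1·(-94.0) + 6·(+0.0) + 4·(+0.0) = -94.0
Reactants: 1·(+0.0) + 1·(+3.0) = +3.0
ΔH_rxn = (-94.0) − (+3.0) = -97.0 kcal/mol

ΔH_rxn = -97.0 kcal/mol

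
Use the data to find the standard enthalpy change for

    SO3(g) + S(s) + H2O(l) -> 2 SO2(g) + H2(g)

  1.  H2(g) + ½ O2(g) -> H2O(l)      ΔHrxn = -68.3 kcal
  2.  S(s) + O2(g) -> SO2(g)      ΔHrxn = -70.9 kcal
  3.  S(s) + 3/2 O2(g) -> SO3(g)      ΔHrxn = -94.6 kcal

ΔHrxn = 21.1 kcal

eq. 1 reversed: +68.3 kcal
eq. 2 × 2: (2)·(-70.9) = -141.8 kcal
eq. 3 reversed: +94.6 kcal
By Hess's law, ΔHrxn = (-1)·(-68.3) + (2)·(-70.9) + (-1)·(-94.6) = 21.1 kcal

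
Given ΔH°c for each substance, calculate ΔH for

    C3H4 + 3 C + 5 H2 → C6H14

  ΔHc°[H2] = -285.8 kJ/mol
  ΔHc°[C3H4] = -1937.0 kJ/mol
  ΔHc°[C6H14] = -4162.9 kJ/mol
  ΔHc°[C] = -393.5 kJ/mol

ΔH = -383.6 kJ/mol

Using ΔH = Σ nΔHc°(reactants) − Σ nΔHc°(products):
= [1·(-1937.0) + 3·(-393.5) + 5·(-285.8)] − [1·(-4162.9)]
= -383.6 kJ/mol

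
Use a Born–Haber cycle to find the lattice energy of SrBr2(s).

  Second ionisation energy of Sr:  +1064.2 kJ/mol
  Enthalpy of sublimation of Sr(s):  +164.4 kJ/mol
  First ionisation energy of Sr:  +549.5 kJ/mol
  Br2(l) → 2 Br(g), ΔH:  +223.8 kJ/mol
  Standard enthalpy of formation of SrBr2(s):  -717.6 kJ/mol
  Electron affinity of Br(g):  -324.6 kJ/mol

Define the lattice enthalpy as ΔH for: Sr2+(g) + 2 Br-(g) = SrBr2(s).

U = -2070.3 kJ/mol

ΔHf° = 1·ΔHsub + 1·(ΣIE) + 1·D(Br2) + 2·EA + U
-717.6 = 1·(+164.4) + 1·(+1613.7) + 1·(+223.8) + 2·(-324.6) + U
U = -717.6 − (+1352.7) = -2070.3 kJ/mol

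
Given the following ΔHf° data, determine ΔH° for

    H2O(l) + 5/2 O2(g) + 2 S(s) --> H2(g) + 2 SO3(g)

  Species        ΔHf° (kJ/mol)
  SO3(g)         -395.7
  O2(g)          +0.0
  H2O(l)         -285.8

Products: 1·(+0.0) + 2·(-395.7) = -791.4
Reactants: 1·(-285.8) + 5/2·(+0.0) + 2·(+0.0) = -285.8
ΔH° = (-791.4) − (-285.8) = -505.6 kJ/mol

ΔH° = -505.6 kJ/mol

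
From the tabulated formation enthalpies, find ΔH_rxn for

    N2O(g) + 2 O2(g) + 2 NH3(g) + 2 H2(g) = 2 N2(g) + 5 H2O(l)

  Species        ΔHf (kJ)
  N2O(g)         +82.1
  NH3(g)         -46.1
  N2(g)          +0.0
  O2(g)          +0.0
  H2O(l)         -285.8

Products: 2·(+0.0) + 5·(-285.8) = -1429.0
Reactants: 1·(+82.1) + 2·(+0.0) + 2·(-46.1) + 2·(+0.0) = -10.1
ΔH_rxn = (-1429.0) − (-10.1) = -1418.9 kJ

ΔH_rxn = -1418.9 kJ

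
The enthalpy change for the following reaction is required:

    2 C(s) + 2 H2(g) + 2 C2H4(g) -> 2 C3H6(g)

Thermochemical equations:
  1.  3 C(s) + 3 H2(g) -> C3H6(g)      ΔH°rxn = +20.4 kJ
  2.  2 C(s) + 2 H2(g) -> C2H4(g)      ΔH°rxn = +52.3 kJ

ΔH°rxn = -63.8 kJ

eq. 1 × 2: (2)·(+20.4) = +40.8 kJ
eq. 2 reversed and × 2: (-2)·(+52.3) = -104.6 kJ
ΔH°rxn = (2)·(+20.4) + (-2)·(+52.3) = -63.8 kJ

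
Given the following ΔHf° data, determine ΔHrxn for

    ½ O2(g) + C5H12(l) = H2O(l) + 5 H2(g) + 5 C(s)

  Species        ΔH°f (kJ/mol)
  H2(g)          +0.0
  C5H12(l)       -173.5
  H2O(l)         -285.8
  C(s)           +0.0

ΔH°rxn = Σ nΔHf°(products) − Σ nΔHf°(reactants).
Products: 1·(-285.8) + 5·(+0.0) + 5·(+0.0) = -285.8
Reactants: 1/2·(+0.0) + 1·(-173.5) = -173.5
ΔHrxn = (-285.8) − (-173.5) = -112.3 kJ/mol

ΔHrxn = -112.3 kJ/mol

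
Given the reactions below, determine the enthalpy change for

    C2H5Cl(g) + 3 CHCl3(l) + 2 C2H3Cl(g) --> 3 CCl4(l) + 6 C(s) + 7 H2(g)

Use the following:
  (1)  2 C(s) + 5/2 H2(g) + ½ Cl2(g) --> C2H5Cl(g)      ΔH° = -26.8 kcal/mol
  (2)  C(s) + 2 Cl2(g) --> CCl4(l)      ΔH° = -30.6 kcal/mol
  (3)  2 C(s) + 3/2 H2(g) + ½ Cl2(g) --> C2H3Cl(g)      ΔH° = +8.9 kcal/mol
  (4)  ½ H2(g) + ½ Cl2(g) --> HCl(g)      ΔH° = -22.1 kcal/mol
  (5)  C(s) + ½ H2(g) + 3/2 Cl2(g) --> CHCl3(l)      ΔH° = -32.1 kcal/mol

(1) reversed: +26.8 kcal/mol
(2) × 3: (3)·(-30.6) = -91.8 kcal/mol
(3) reversed and × 2: (-2)·(+8.9) = -17.8 kcal/mol
(4): not needed.
(5) reversed and × 3: (-3)·(-32.1) = +96.3 kcal/mol
ΔH° = (-1)·(-26.8) + (3)·(-30.6) + (-2)·(+8.9) + (-3)·(-32.1) = 13.5 kcal/mol

ΔH° = 13.5 kcal/mol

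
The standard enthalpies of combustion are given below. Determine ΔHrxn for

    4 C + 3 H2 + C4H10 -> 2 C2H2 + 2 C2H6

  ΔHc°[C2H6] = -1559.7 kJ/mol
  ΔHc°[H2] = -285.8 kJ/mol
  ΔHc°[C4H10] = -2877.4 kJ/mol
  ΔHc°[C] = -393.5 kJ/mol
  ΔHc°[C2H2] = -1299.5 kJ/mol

Using ΔH = Σ nΔHc°(reactants) − Σ nΔHc°(products):
= [4·(-393.5) + 3·(-285.8) + 1·(-2877.4)] − [2·(-1299.5) + 2·(-1559.7)]
= 409.6 kJ/mol

ΔHrxn = 409.6 kJ/mol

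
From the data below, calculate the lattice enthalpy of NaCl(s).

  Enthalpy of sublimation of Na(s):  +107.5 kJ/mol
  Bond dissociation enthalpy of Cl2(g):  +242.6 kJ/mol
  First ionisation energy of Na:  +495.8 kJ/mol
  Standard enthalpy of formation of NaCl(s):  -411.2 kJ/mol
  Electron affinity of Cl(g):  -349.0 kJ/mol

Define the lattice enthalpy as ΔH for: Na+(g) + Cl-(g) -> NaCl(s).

U = -786.8 kJ/mol

ΔHf° = 1·ΔHsub + 1·(ΣIE) + 1/2·D(Cl2) + 1·EA + U
-411.2 = 1·(+107.5) + 1·(+495.8) + 1/2·(+242.6) + 1·(-349.0) + U
U = -411.2 − (+375.6) = -786.8 kJ/mol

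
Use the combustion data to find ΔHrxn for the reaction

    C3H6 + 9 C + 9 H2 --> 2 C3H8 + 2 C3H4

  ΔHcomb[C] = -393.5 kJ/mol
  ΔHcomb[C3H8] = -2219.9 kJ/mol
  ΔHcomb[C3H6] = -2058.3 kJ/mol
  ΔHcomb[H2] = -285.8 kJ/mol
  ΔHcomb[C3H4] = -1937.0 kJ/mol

With combustion enthalpies, reactants minus products:
= [1·(-2058.3) + 9·(-393.5) + 9·(-285.8)] − [2·(-2219.9) + 2·(-1937.0)]
= 141.8 kJ/mol

ΔHrxn = 141.8 kJ/mol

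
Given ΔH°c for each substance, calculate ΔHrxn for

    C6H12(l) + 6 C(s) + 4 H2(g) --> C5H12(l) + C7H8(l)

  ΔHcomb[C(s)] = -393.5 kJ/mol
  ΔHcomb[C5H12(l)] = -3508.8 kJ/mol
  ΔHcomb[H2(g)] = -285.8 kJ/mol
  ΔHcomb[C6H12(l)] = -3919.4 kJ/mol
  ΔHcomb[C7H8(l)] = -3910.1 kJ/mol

ΔHrxn = -4.7 kJ/mol

Using ΔH = Σ nΔHc°(reactants) − Σ nΔHc°(products):
= [1·(-3919.4) + 6·(-393.5) + 4·(-285.8)] − [1·(-3508.8) + 1·(-3910.1)]
= -4.7 kJ/mol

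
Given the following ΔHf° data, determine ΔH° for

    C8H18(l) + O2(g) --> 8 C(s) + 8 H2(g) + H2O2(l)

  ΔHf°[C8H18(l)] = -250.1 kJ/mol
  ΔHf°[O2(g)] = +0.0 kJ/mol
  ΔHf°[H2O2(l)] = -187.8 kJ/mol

ΔH° = 62.3 kJ/mol

ΔH°rxn = Σ nΔHf°(products) − Σ nΔHf°(reactants).
Products: 8·(+0.0) + 8·(+0.0) + 1·(-187.8) = -187.8
Reactants: 1·(-250.1) + 1·(+0.0) = -250.1
ΔH° = (-187.8) − (-250.1) = 62.3 kJ/mol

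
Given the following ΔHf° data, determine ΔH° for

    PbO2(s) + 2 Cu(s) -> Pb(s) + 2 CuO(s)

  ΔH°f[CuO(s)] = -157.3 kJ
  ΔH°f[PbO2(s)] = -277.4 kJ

ΔH° = -37.2 kJ

Products: 1·(+0.0) + 2·(-157.3) = -314.6
Reactants: 1·(-277.4) + 2·(+0.0) = -277.4
ΔH° = (-314.6) − (-277.4) = -37.2 kJ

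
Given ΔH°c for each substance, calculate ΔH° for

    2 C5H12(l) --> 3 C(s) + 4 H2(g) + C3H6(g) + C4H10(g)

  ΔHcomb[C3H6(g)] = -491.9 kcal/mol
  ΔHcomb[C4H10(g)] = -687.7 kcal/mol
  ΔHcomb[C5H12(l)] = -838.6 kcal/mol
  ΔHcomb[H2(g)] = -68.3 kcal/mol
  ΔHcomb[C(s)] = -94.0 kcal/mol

ΔH° = 57.6 kcal/mol

Using ΔH = Σ nΔHc°(reactants) − Σ nΔHc°(products):
= [2·(-838.6)] − [3·(-94.0) + 4·(-68.3) + 1·(-491.9) + 1·(-687.7)]
= 57.6 kcal/mol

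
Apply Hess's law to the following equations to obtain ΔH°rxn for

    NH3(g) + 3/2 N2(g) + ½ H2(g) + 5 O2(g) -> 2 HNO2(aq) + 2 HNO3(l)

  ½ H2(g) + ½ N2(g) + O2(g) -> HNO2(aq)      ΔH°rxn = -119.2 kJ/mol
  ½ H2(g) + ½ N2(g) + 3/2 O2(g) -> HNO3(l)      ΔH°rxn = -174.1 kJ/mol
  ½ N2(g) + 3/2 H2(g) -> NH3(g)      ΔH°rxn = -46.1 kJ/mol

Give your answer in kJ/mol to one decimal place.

ΔH°rxn = -540.5 kJ/mol

equation 1 × 2 (×2 to match 2 HNO2(aq) in the target): (2)·(-119.2) = -238.4 kJ/mol
equation 2 × 2 (scale by 2 for the 2 HNO3(l)): (2)·(-174.1) = -348.2 kJ/mol
equation 3 reversed (reverse to put NH3(g) on the reactant side): +46.1 kJ/mol
ΔH°rxn = (2)·(-119.2) + (2)·(-174.1) + (-1)·(-46.1) = -540.5 kJ/mol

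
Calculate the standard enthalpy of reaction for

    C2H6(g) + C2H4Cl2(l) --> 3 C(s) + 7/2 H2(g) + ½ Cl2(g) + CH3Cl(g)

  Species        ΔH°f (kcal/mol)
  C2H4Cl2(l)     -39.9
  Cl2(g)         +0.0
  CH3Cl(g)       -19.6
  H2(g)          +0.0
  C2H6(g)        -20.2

Products: 3·(+0.0) + 7/2·(+0.0) + 1/2·(+0.0) + 1·(-19.6) = -19.6
Reactants: 1·(-20.2) + 1·(-39.9) = -60.1
ΔH° = (-19.6) − (-60.1) = 40.5 kcal/mol

ΔH° = 40.5 kcal/mol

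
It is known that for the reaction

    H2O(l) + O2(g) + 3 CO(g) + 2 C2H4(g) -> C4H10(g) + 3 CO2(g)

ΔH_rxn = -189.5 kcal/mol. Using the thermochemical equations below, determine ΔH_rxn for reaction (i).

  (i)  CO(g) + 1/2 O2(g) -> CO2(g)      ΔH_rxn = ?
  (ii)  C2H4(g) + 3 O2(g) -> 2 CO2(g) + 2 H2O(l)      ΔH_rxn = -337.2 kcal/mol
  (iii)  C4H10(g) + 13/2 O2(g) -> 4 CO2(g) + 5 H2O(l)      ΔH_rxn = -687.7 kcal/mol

ΔH_rxn = -67.6 kcal/mol

(i) × 3 (scale by 3 for the 3 CO(g)): contributes 3·x
(ii) × 2 (scale by 2 for the 2 C2H4(g)): (2)·(-337.2) = -674.4 kcal/mol
(iii) reversed (reverse to put C4H10(g) on the product side): +687.7 kcal/mol
-189.5 = (-674.4) + (+687.7) + 3·x
x = (-189.5 − (+13.3)) / (3) = -67.6 kcal/mol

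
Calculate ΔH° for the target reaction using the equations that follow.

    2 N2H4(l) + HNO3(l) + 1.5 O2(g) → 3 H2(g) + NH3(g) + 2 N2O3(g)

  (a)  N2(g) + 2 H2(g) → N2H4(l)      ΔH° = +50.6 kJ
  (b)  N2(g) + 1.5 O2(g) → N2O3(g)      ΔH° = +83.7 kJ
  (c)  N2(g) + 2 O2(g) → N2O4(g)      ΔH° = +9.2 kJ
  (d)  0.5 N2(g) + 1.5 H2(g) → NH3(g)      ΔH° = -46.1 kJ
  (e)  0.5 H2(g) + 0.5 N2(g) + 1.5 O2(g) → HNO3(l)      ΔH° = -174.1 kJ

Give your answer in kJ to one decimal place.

ΔH° = 194.2 kJ

(a) reversed and × 2: (-2)·(+50.6) = -101.2 kJ
(b) × 2: (2)·(+83.7) = +167.4 kJ
(c): not needed.
(d) as written: -46.1 kJ
(e) reversed: +174.1 kJ
By Hess's law, ΔH° = (-2)·(+50.6) + (2)·(+83.7) + (1)·(-46.1) + (-1)·(-174.1) = 194.2 kJ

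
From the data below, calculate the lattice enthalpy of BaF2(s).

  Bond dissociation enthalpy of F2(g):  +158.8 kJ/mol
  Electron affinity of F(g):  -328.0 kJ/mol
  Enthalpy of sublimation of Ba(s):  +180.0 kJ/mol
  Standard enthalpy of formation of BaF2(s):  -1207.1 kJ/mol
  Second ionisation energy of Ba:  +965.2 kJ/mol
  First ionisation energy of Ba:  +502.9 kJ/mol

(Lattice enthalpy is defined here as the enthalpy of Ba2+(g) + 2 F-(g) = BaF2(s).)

ΔHf° = 1·ΔHsub + 1·(ΣIE) + 1·D(F2) + 2·EA + U
-1207.1 = 1·(+180.0) + 1·(+1468.1) + 1·(+158.8) + 2·(-328.0) + U
U = -1207.1 − (+1150.9) = -2358.0 kJ/mol

U = -2358.0 kJ/mol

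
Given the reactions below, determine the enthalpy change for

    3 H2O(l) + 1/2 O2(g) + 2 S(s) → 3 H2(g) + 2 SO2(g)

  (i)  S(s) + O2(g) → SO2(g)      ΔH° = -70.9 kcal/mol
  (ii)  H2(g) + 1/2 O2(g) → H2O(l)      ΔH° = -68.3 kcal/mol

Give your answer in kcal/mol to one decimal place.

ΔH° = 63.1 kcal/mol

(i) × 2 (×2 to match 2 SO2(g) in the target): (2)·(-70.9) = -141.8 kcal/mol
(ii) reversed and × 3 (H2O(l) must end up as a reactant; ×3 to match 3 H2O(l) in the target): (-3)·(-68.3) = +204.9 kcal/mol
Summing the manipulated equations, ΔH° = (-141.8) + (+204.9) = 63.1 kcal/mol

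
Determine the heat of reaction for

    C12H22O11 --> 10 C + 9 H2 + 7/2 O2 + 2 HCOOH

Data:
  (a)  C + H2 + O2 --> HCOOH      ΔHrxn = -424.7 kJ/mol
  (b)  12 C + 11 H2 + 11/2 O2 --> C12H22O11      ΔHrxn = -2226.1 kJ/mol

ΔHrxn = 1376.7 kJ/mol

(a) × 2 (×2 to match 2 HCOOH in the target): (2)·(-424.7) = -849.4 kJ/mol
(b) reversed (reverse to put C12H22O11 on the reactant side): +2226.1 kJ/mol
ΔHrxn = (-849.4) + (+2226.1) = 1376.7 kJ/mol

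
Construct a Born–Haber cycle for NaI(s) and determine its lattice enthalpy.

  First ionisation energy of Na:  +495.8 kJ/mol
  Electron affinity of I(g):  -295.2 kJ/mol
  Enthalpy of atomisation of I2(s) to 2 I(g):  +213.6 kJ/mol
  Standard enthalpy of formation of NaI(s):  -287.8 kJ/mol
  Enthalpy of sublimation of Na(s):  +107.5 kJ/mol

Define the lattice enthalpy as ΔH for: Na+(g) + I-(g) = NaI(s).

U = -702.7 kJ/mol

ΔHf° = 1·ΔHsub + 1·(ΣIE) + 1/2·D(I2) + 1·EA + U
-287.8 = 1·(+107.5) + 1·(+495.8) + 1/2·(+213.6) + 1·(-295.2) + U
U = -287.8 − (+414.9) = -702.7 kJ/mol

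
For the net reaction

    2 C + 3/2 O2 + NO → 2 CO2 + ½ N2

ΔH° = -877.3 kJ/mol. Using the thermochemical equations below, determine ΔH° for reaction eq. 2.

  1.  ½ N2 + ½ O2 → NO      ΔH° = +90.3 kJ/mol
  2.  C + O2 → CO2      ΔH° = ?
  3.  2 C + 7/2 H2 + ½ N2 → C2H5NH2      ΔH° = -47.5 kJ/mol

eq. 1 reversed (NO must end up as a reactant): -90.3 kJ/mol
eq. 2 × 2 (scale by 2 for the 2 CO2): contributes 2·x
eq. 3: not needed (C2H5NH2 appears nowhere else).
-877.3 = (-90.3) + 2·x
x = (-877.3 − (-90.3)) / (2) = -393.5 kJ/mol

ΔH° = -393.5 kJ/mol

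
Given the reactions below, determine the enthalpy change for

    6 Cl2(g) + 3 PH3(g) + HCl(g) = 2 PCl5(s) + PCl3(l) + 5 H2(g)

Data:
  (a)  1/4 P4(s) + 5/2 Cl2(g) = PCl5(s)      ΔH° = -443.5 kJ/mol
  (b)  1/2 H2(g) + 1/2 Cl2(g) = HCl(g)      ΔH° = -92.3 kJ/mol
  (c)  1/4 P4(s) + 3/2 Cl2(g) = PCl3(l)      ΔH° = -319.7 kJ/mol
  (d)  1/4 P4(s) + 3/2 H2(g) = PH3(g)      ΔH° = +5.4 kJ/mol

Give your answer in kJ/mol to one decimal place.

(a) × 2 (×2 to match 2 PCl5(s) in the target): (2)·(-443.5) = -887.0 kJ/mol
(b) reversed (HCl(g) must end up as a reactant): +92.3 kJ/mol
(c) as written (PCl3(l) already on the product side): -319.7 kJ/mol
(d) reversed and × 3 (PH3(g) must end up as a reactant; scale by 3 for the 3 PH3(g)): (-3)·(+5.4) = -16.2 kJ/mol
ΔH° = (-887.0) + (+92.3) + (-319.7) + (-16.2) = -1130.6 kJ/mol

ΔH° = -1130.6 kJ/mol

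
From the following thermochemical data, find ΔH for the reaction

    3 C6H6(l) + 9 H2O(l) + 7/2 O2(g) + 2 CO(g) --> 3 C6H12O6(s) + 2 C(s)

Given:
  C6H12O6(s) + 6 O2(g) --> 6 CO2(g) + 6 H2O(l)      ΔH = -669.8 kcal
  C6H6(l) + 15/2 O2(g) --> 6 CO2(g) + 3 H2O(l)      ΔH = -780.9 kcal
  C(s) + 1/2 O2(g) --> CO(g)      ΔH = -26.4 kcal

equation 1 reversed and × 3 (C6H12O6(s) must end up as a product; scale by 3 for the 3 C6H12O6(s)): (-3)·(-669.8) = +2009.4 kcal
equation 2 × 3 (scale by 3 for the 3 C6H6(l)): (3)·(-780.9) = -2342.7 kcal
equation 3 reversed and × 2 (CO(g) must end up as a reactant; scale by 2 for the 2 CO(g)): (-2)·(-26.4) = +52.8 kcal
ΔH = (+2009.4) + (-2342.7) + (+52.8) = -280.5 kcal

ΔH = -280.5 kcal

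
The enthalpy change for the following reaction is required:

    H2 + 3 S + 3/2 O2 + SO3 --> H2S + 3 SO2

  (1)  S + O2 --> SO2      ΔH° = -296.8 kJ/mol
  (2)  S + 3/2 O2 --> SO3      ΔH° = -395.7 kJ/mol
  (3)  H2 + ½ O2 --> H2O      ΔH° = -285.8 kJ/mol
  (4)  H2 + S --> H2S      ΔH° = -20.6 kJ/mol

ΔH° = -515.3 kJ/mol

(1) × 3: (3)·(-296.8) = -890.4 kJ/mol
(2) reversed: +395.7 kJ/mol
(3): not needed.
(4) as written: -20.6 kJ/mol
Summing the manipulated equations, ΔH° = (-890.4) + (+395.7) + (-20.6) = -515.3 kJ/mol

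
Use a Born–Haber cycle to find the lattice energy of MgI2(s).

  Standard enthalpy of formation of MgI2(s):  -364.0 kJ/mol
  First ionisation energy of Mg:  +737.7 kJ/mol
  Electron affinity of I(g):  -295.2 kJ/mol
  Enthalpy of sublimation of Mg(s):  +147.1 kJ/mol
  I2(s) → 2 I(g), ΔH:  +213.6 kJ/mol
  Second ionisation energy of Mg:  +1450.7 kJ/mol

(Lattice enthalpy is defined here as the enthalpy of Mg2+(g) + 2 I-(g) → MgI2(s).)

ΔHf° = 1·ΔHsub + 1·(ΣIE) + 1·D(I2) + 2·EA + U
-364.0 = 1·(+147.1) + 1·(+2188.4) + 1·(+213.6) + 2·(-295.2) + U
U = -364.0 − (+1958.7) = -2322.7 kJ/mol

U = -2322.7 kJ/mol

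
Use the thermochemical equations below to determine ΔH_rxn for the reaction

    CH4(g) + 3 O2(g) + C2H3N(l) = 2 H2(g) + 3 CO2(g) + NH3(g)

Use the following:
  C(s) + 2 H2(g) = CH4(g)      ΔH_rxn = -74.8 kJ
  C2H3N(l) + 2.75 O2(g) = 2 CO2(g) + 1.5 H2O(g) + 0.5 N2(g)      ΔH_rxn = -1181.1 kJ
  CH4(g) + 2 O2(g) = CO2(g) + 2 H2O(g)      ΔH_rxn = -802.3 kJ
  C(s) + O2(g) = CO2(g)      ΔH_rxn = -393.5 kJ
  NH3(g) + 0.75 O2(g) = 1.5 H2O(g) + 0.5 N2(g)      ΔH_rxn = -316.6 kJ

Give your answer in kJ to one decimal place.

ΔH_rxn = -1183.2 kJ

equation 1 reversed (H2(g) must end up as a product): +74.8 kJ
equation 2 as written (C2H3N(l) already on the reactant side): -1181.1 kJ
equation 3: not needed.
equation 4 as written: -393.5 kJ
equation 5 reversed (NH3(g) must end up as a product): +316.6 kJ
By Hess's law, ΔH_rxn = (-1)·(-74.8) + (1)·(-1181.1) + (1)·(-393.5) + (-1)·(-316.6) = -1183.2 kJ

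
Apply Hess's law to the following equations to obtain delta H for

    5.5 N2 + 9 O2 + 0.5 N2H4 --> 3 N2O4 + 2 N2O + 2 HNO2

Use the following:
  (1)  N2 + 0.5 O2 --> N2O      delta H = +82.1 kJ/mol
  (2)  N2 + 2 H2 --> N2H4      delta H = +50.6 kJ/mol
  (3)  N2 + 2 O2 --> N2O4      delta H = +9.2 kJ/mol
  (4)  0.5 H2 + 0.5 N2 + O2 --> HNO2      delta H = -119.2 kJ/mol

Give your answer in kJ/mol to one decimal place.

(1) × 2 (scale by 2 for the 2 N2O): (2)·(+82.1) = +164.2 kJ/mol
(2) reversed and × 1/2 (N2H4 must end up as a reactant; scale by 1/2 for the 1/2 N2H4): (-1/2)·(+50.6) = -25.3 kJ/mol
(3) × 3 (scale by 3 for the 3 N2O4): (3)·(+9.2) = +27.6 kJ/mol
(4) × 2 (×2 to match 2 HNO2 in the target): (2)·(-119.2) = -238.4 kJ/mol
delta H = (+164.2) + (-25.3) + (+27.6) + (-238.4) = -71.9 kJ/mol

delta H = -71.9 kJ/mol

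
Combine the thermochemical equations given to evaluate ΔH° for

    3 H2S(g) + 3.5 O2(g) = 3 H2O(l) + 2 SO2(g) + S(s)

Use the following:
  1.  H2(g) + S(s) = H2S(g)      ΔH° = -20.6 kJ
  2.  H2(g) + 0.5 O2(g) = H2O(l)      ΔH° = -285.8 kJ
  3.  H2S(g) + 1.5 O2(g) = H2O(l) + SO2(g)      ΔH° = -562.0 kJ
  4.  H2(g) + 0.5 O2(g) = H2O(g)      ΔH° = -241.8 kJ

eq. 1 reversed: +20.6 kJ
eq. 2 as written: -285.8 kJ
eq. 3 × 2: (2)·(-562.0) = -1124.0 kJ
eq. 4: not needed.
By Hess's law, ΔH° = (-1)·(-20.6) + (1)·(-285.8) + (2)·(-562.0) = -1389.2 kJ

ΔH° = -1389.2 kJ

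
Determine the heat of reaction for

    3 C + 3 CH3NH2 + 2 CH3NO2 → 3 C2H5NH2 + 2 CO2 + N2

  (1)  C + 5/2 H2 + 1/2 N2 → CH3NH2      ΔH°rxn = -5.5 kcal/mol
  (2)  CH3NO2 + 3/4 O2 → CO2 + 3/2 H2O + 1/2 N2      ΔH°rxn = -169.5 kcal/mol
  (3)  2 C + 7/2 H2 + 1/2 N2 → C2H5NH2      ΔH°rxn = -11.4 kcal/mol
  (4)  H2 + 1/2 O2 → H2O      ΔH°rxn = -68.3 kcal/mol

ΔH°rxn = -151.8 kcal/mol

(1) reversed and × 3: (-3)·(-5.5) = +16.5 kcal/mol
(2) × 2: (2)·(-169.5) = -339.0 kcal/mol
(3) × 3: (3)·(-11.4) = -34.2 kcal/mol
(4) reversed and × 3: (-3)·(-68.3) = +204.9 kcal/mol
Since enthalpy is a state function, ΔH°rxn = (+16.5) + (-339.0) + (-34.2) + (+204.9) = -151.8 kcal/mol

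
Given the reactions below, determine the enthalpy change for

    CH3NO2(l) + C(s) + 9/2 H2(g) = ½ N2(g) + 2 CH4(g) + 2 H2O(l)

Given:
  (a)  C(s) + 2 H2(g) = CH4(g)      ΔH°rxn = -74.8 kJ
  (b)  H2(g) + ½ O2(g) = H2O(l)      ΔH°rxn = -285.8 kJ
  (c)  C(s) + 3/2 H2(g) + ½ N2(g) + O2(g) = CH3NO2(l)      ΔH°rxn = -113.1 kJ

(a) × 2 (×2 to match 2 CH4(g) in the target): (2)·(-74.8) = -149.6 kJ
(b) × 2 (×2 to match 2 H2O(l) in the target): (2)·(-285.8) = -571.6 kJ
(c) reversed (reverse to put CH3NO2(l) on the reactant side): +113.1 kJ
ΔH°rxn = (2)·(-74.8) + (2)·(-285.8) + (-1)·(-113.1) = -608.1 kJ

ΔH°rxn = -608.1 kJ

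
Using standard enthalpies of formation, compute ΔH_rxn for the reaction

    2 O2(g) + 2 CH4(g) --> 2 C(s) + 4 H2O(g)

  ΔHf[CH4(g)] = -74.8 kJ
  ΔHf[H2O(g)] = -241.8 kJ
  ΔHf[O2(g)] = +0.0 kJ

ΔH_rxn = -817.6 kJ

Products: 2·(+0.0) + 4·(-241.8) = -967.2
Reactants: 2·(+0.0) + 2·(-74.8) = -149.6
ΔH_rxn = (-967.2) − (-149.6) = -817.6 kJ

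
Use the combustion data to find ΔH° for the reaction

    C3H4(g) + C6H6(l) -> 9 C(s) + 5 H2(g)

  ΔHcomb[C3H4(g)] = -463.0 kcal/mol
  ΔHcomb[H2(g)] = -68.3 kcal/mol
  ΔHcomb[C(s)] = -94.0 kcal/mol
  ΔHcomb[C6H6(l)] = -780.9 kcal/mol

ΔH° = -56.4 kcal/mol

Using ΔH = Σ nΔHc°(reactants) − Σ nΔHc°(products):
= [1·(-463.0) + 1·(-780.9)] − [9·(-94.0) + 5·(-68.3)]
= -56.4 kcal/mol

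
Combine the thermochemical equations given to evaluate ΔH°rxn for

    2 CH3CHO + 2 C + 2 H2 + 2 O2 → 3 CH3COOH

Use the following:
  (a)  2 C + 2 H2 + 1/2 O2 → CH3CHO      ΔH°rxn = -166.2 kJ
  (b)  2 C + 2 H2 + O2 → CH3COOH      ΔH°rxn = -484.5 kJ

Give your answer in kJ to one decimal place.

(a) reversed and × 2 (CH3CHO must end up as a reactant; scale by 2 for the 2 CH3CHO): (-2)·(-166.2) = +332.4 kJ
(b) × 3 (×3 to match 3 CH3COOH in the target): (3)·(-484.5) = -1453.5 kJ
ΔH°rxn = (-2)·(-166.2) + (3)·(-484.5) = -1121.1 kJ

ΔH°rxn = -1121.1 kJ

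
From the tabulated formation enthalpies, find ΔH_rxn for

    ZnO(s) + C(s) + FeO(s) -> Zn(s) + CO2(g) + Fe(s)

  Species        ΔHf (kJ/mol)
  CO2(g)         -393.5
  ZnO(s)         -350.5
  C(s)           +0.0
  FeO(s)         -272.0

ΔH_rxn = 229.0 kJ/mol

Products: 1·(+0.0) + 1·(-393.5) + 1·(+0.0) = -393.5
Reactants: 1·(-350.5) + 1·(+0.0) + 1·(-272.0) = -622.5
ΔH_rxn = (-393.5) − (-622.5) = 229.0 kJ/mol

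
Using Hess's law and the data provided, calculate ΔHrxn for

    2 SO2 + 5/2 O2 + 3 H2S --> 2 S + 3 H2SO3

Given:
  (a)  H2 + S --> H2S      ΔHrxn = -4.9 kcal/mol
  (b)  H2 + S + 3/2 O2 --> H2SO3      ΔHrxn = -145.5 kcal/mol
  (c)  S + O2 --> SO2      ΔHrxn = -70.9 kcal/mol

(a) reversed and × 3: (-3)·(-4.9) = +14.7 kcal/mol
(b) × 3: (3)·(-145.5) = -436.5 kcal/mol
(c) reversed and × 2: (-2)·(-70.9) = +141.8 kcal/mol
ΔHrxn = (+14.7) + (-436.5) + (+141.8) = -280.0 kcal/mol

ΔHrxn = -280.0 kcal/mol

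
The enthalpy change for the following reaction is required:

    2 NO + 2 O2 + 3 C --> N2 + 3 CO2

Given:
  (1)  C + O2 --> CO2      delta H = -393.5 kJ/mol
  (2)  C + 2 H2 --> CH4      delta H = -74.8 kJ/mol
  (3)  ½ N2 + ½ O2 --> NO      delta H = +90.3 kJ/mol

(1) × 3: (3)·(-393.5) = -1180.5 kJ/mol
(2): not needed.
(3) reversed and × 2: (-2)·(+90.3) = -180.6 kJ/mol
Since enthalpy is a state function, delta H = (3)·(-393.5) + (-2)·(+90.3) = -1361.1 kJ/mol

delta H = -1361.1 kJ/mol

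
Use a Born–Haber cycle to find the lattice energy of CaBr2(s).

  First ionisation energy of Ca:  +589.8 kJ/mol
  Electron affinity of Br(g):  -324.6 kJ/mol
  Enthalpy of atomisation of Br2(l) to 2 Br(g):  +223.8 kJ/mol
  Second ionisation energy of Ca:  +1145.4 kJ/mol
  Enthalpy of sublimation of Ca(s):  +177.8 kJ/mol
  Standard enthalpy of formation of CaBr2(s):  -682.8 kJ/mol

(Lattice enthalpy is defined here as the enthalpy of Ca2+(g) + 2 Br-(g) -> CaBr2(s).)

ΔHf° = 1·ΔHsub + 1·(ΣIE) + 1·D(Br2) + 2·EA + U
-682.8 = 1·(+177.8) + 1·(+1735.2) + 1·(+223.8) + 2·(-324.6) + U
U = -682.8 − (+1487.6) = -2170.4 kJ/mol

U = -2170.4 kJ/mol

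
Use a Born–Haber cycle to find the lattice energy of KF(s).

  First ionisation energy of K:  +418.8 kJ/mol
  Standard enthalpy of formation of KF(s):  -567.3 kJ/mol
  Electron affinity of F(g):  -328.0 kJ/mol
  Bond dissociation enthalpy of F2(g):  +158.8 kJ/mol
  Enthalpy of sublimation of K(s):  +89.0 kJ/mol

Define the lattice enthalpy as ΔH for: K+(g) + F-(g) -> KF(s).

ΔHf° = 1·ΔHsub + 1·(ΣIE) + 1/2·D(F2) + 1·EA + U
-567.3 = 1·(+89.0) + 1·(+418.8) + 1/2·(+158.8) + 1·(-328.0) + U
U = -567.3 − (+259.2) = -826.5 kJ/mol

U = -826.5 kJ/mol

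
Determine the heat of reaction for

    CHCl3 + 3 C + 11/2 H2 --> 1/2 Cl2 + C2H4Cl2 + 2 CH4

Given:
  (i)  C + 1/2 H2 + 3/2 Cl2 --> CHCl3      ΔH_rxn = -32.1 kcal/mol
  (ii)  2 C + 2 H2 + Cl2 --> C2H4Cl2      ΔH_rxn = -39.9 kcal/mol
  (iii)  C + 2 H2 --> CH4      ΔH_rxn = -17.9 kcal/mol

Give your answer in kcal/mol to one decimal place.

(i) reversed: +32.1 kcal/mol
(ii) as written: -39.9 kcal/mol
(iii) × 2: (2)·(-17.9) = -35.8 kcal/mol
Since enthalpy is a state function, ΔH_rxn = (+32.1) + (-39.9) + (-35.8) = -43.6 kcal/mol

ΔH_rxn = -43.6 kcal/mol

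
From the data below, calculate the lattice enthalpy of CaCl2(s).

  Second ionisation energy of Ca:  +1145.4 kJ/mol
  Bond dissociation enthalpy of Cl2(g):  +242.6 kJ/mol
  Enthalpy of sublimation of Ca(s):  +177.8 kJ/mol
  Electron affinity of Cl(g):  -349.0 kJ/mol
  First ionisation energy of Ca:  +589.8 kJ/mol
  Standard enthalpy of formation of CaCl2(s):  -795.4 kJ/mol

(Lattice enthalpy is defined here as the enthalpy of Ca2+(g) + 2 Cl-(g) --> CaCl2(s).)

ΔHf° = 1·ΔHsub + 1·(ΣIE) + 1·D(Cl2) + 2·EA + U
-795.4 = 1·(+177.8) + 1·(+1735.2) + 1·(+242.6) + 2·(-349.0) + U
U = -795.4 − (+1457.6) = -2253.0 kJ/mol

U = -2253.0 kJ/mol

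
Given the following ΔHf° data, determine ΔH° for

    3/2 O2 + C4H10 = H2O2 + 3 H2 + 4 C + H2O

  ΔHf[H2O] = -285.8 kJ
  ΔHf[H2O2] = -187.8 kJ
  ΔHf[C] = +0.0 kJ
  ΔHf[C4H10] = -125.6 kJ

ΔH°rxn = Σ nΔHf°(products) − Σ nΔHf°(reactants).
Products: 1·(-187.8) + 3·(+0.0) + 4·(+0.0) + 1·(-285.8) = -473.6
Reactants: 3/2·(+0.0) + 1·(-125.6) = -125.6
ΔH° = (-473.6) − (-125.6) = -348.0 kJ

ΔH° = -348.0 kJ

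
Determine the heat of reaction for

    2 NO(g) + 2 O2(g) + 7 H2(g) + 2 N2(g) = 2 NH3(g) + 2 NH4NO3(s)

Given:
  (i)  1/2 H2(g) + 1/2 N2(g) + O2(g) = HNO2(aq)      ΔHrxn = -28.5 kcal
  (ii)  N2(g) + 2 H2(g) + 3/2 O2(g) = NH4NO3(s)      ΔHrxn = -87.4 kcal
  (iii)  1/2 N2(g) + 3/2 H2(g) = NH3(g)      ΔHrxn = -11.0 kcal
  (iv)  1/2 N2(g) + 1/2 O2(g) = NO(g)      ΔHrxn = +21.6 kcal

ΔHrxn = -240.0 kcal

(i): not needed (HNO2(aq) appears nowhere else).
(ii) × 2 (scale by 2 for the 2 NH4NO3(s)): (2)·(-87.4) = -174.8 kcal
(iii) × 2 (×2 to match 2 NH3(g) in the target): (2)·(-11.0) = -22.0 kcal
(iv) reversed and × 2 (NO(g) must end up as a reactant; scale by 2 for the 2 NO(g)): (-2)·(+21.6) = -43.2 kcal
Combining the equations, ΔHrxn = (-174.8) + (-22.0) + (-43.2) = -240.0 kcal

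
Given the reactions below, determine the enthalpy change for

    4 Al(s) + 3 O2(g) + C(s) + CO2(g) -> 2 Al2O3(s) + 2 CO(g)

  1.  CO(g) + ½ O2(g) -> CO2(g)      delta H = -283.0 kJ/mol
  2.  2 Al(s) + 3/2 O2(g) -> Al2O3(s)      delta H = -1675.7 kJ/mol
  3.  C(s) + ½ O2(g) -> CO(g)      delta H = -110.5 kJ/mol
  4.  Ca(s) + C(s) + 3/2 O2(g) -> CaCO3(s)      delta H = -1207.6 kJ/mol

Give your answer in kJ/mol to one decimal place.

delta H = -3178.9 kJ/mol

eq. 1 reversed (reverse to put CO2(g) on the reactant side): +283.0 kJ/mol
eq. 2 × 2 (×2 to match 2 Al2O3(s) in the target): (2)·(-1675.7) = -3351.4 kJ/mol
eq. 3 as written: -110.5 kJ/mol
eq. 4: not needed (Ca(s) appears nowhere else).
Summing the manipulated equations, delta H = (-1)·(-283.0) + (2)·(-1675.7) + (1)·(-110.5) = -3178.9 kJ/mol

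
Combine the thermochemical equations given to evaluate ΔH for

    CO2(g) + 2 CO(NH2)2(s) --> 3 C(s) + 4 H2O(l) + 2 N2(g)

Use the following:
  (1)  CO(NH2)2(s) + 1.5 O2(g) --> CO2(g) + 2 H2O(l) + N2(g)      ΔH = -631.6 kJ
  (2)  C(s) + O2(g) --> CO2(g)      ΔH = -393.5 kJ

ΔH = -82.7 kJ

(1) × 2: (2)·(-631.6) = -1263.2 kJ
(2) reversed and × 3: (-3)·(-393.5) = +1180.5 kJ
ΔH = (2)·(-631.6) + (-3)·(-393.5) = -82.7 kJ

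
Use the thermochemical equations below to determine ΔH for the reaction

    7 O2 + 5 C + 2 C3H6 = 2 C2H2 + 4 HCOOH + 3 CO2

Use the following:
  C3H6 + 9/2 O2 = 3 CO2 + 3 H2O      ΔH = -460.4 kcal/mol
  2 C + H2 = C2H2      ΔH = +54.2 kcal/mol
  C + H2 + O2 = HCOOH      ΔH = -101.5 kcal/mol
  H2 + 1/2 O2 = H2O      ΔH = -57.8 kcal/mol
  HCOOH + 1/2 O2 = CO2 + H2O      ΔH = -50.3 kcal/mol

equation 1 × 2: (2)·(-460.4) = -920.8 kcal/mol
equation 2 × 2: (2)·(+54.2) = +108.4 kcal/mol
equation 3 as written: -101.5 kcal/mol
equation 4 reversed and × 3: (-3)·(-57.8) = +173.4 kcal/mol
equation 5 reversed and × 3: (-3)·(-50.3) = +150.9 kcal/mol
Since enthalpy is a state function, ΔH = (2)·(-460.4) + (2)·(+54.2) + (1)·(-101.5) + (-3)·(-57.8) + (-3)·(-50.3) = -589.6 kcal/mol

ΔH = -589.6 kcal/mol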